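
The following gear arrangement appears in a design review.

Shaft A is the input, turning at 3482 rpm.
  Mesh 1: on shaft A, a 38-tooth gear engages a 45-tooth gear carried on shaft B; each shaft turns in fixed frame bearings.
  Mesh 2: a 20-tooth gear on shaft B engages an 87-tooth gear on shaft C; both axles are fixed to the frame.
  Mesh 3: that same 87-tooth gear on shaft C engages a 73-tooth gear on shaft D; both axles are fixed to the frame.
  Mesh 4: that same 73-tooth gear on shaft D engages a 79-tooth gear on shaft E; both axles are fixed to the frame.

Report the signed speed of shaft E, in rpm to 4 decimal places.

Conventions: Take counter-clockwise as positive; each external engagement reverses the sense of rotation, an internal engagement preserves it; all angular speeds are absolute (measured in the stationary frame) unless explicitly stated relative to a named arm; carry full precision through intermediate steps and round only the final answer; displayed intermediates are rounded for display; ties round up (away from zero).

4-mesh fixed-axis compound train (all bearings frame-fixed)
mesh 1 [38T→45T]: ω = 3482.0000×38/45 = 2940.3556 rpm, sense flips to −
mesh 2 [20T→87T]: ω = 2940.3556×20/87 = 675.9438 rpm, sense flips to +
mesh 3 [87T→73T]: ω = 675.9438×87/73 = 805.5769 rpm, sense flips to −
mesh 4 [73T→79T]: ω = 805.5769×73/79 = 744.3938 rpm, sense flips to +
signed output speed = +744.3938 rpm

+744.3938 rpm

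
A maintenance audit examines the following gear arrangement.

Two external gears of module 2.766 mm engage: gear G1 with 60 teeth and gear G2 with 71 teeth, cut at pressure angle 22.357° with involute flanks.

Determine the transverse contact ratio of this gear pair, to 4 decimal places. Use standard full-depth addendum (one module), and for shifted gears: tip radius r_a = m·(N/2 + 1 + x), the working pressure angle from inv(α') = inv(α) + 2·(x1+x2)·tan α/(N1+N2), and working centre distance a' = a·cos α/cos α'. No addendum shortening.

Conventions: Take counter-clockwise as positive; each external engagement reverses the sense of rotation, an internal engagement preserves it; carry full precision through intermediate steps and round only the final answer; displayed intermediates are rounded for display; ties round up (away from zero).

recognized (one external pair, fixed centres): single-mesh tooth geometry, m = 2.766, N1 = 60, N2 = 71
base radii: r_b1 = 76.742540, r_b2 = 90.812005
tip radii: r_a1 = 85.746000, r_a2 = 100.959000
no profile shift: α' = α, a' = a
action lengths: √(r_a1²−r_b1²) = 38.248649, √(r_a2²−r_b2²) = 44.112349
base pitch p_b = π·m·cos α = 8.036460
CR = (38.248649 + 44.112349 − 181.173000·sin 22.35700°)/8.036460 = 1.673257
contact ratio ≈ 1.6733

1.6733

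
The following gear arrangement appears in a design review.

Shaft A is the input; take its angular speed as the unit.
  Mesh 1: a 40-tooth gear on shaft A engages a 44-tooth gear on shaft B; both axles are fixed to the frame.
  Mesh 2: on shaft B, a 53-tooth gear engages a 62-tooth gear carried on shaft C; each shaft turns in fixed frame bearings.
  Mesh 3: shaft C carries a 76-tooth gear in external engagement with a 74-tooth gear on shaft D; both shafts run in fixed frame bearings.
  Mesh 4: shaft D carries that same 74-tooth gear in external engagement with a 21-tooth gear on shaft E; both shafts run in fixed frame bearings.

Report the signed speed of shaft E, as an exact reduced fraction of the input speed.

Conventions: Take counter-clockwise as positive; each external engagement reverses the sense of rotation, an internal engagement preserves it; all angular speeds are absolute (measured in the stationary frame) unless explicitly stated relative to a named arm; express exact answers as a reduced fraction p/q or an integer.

4-mesh fixed-axis compound train (all bearings frame-fixed)
mesh 1 [40T→44T]: |ω|/ω_in = 1×40/44 = 10/11, sense flips to −
mesh 2 [53T→62T]: |ω|/ω_in = (10/11)×53/62 = 265/341, sense flips to +
mesh 3 [76T→74T]: |ω|/ω_in = (265/341)×76/74 = 10070/12617, sense flips to −
mesh 4 [74T→21T]: |ω|/ω_in = (10070/12617)×74/21 = 20140/7161, sense flips to +
signed output speed (× input speed) = 20140/7161

20140/7161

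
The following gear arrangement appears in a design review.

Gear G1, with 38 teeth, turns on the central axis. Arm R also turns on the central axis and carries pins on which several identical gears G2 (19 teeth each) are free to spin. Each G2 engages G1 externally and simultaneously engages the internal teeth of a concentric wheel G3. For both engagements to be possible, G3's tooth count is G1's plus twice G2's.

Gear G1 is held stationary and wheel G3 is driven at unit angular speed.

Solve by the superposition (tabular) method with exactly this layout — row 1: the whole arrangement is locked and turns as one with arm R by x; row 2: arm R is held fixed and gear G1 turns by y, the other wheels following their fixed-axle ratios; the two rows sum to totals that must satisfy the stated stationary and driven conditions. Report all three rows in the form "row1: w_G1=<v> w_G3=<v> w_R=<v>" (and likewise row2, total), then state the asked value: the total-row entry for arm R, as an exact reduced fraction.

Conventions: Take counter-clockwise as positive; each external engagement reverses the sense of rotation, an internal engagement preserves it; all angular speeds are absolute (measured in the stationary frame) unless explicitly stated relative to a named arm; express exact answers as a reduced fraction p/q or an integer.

row1: w_G1=2/3 w_G3=2/3 w_R=2/3
row2: w_G1=-2/3 w_G3=1/3 w_R=0
total: w_G1=0 w_G3=1 w_R=2/3
asked value: 2/3

planetary set (38T centre, 19T on arm, 76T internal) — Willis relation
row 1 (train locked, turned with arm): all members turn x
row 2: sun turns y, ring = −(38/76)·y, arm 0
boundary: total ω_sun = x + y = 0 and total ω_ring = x − (38/76)·y = 1  ⇒  y = -2/3, x = 2/3
row 2 ring = −(38/76)·(-2/3) = 1/3
totals (row 1 + row 2): sun 2/3 + (-2/3) = 0, ring 2/3 + 1/3 = 1, arm 2/3 + 0 = 2/3
asked cell (total, arm) = 2/3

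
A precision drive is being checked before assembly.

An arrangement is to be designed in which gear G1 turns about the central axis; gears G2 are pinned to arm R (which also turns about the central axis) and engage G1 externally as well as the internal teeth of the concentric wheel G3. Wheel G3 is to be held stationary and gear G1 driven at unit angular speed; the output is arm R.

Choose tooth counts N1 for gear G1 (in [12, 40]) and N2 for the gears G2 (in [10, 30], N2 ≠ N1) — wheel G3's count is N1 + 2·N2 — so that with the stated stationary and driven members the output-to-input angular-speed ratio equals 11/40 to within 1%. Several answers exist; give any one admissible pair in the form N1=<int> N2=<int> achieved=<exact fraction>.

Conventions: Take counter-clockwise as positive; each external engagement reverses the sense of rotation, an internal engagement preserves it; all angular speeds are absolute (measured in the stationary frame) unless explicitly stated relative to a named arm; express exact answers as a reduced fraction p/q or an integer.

planetary set to be sized for 11/40 (Willis relation)
Willis with ω_ring = 0: ω_arm/ω_sun = N1/(N1+N3); set equal to 11/40  ⇒  N3/N1 = 1/(11/40) − 1 = 29/11
N3 = N1 + 2·N2  ⇒  N2/N1 = (N3/N1 − 1)/2 = (29/11 − 1)/2 = 9/11
smallest multiple with N1 ≥ 12 and N2 ≥ 10: k = 2  ⇒  N1 = 2·11 = 22, N2 = 2·9 = 18 (N1 ≤ 40, N2 ≤ 30, N2 ≠ N1 ✓), N3 = 22 + 2·18 = 58
check: N1/(N1+N3) with N1 = 22, N3 = 58 gives 11/40; |achieved − target| = 0 ≤ 11/4000 ✓

N1=22 N2=18 achieved=11/40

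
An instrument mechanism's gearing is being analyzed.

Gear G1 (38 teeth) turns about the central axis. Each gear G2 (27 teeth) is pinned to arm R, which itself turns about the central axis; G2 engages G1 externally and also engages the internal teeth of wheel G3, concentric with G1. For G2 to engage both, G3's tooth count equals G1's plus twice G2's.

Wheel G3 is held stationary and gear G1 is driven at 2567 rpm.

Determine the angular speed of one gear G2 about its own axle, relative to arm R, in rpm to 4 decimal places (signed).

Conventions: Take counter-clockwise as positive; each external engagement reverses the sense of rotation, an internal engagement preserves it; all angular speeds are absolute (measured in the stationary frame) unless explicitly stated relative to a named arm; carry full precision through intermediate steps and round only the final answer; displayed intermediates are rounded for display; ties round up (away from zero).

class = planetary set [G3 = 38+2·27 = 92; Willis about the carrier]
normalise by the input: solve with ω_sun = 1, then scale by 2567 rpm
ring teeth: 38 + 2·27 = 92
38(ω_sun−ω_arm) = −92(ω_ring−ω_arm),  ω_ring = 0, ω_sun = 1
38(1−ω_arm) = −92(0−ω_arm)  ⇒  130·ω_arm = 38  ⇒  ω_arm = 19/65
sun–planet mesh: 38·(1−19/65) = −27·(ω_p−ω_arm)  ⇒  ω_p−ω_arm = -1748/1755
scale: ω_p−ω_arm = -1748/1755 × 2567 rpm = -2556.7613 rpm

-2556.7613 rpm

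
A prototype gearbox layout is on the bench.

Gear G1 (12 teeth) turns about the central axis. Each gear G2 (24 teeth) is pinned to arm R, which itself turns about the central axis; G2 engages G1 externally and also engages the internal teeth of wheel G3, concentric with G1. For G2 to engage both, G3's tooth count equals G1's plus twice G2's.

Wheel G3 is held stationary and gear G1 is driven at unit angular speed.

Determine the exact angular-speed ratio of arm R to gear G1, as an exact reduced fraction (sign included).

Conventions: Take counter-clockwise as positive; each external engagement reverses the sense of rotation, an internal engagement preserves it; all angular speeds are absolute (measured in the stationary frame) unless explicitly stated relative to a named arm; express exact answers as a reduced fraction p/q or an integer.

topology: planetary set — G1 12T / G2 24T / G3 60T, arm = carrier (Willis)
ring teeth: 12 + 2·24 = 60
12(ω_sun−ω_arm) = −60(ω_ring−ω_arm),  ω_ring = 0, ω_sun = 1
12(1−ω_arm) = −60(0−ω_arm)  ⇒  72·ω_arm = 12  ⇒  ω_arm = 1/6
ω_out/ω_in = 1/6

1/6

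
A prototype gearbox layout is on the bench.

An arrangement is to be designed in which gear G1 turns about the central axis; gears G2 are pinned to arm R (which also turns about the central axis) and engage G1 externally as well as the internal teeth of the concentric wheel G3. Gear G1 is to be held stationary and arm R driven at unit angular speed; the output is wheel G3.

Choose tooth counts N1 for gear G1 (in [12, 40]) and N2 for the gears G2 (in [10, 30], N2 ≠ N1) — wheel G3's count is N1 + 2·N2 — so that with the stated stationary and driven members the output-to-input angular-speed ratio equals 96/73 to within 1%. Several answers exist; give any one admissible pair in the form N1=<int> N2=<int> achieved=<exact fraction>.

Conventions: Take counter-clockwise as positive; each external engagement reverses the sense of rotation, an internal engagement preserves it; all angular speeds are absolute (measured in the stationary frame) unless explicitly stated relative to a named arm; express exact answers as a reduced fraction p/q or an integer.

N1=23 N2=25 achieved=96/73

planetary set to be sized for 96/73 (Willis relation)
Willis with ω_sun = 0: ω_ring/ω_arm = (N1+N3)/N3; set equal to 96/73  ⇒  N3/N1 = 1/(96/73 − 1) = 73/23
N3 = N1 + 2·N2  ⇒  N2/N1 = (N3/N1 − 1)/2 = (73/23 − 1)/2 = 25/23
smallest multiple with N1 ≥ 12 and N2 ≥ 10: k = 1  ⇒  N1 = 1·23 = 23, N2 = 1·25 = 25 (N1 ≤ 40, N2 ≤ 30, N2 ≠ N1 ✓), N3 = 23 + 2·25 = 73
check: (N1+N3)/N3 with N1 = 23, N3 = 73 gives 96/73; |achieved − target| = 0 ≤ 24/1825 ✓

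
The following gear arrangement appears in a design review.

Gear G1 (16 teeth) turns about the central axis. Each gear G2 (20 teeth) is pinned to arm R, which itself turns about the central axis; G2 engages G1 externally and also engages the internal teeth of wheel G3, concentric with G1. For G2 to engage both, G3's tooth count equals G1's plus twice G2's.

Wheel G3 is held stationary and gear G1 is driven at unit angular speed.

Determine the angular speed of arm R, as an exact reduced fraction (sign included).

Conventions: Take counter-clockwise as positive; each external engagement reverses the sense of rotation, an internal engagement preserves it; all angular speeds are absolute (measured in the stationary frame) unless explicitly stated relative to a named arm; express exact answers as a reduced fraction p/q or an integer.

recognized (axles ride arm R): planetary set, 16/20/56 teeth
ring teeth: 16 + 2·20 = 56
16(ω_sun−ω_arm) = −56(ω_ring−ω_arm),  ω_ring = 0, ω_sun = 1
16(1−ω_arm) = −56(0−ω_arm)  ⇒  72·ω_arm = 16  ⇒  ω_arm = 2/9
exact speed ratio = 2/9

2/9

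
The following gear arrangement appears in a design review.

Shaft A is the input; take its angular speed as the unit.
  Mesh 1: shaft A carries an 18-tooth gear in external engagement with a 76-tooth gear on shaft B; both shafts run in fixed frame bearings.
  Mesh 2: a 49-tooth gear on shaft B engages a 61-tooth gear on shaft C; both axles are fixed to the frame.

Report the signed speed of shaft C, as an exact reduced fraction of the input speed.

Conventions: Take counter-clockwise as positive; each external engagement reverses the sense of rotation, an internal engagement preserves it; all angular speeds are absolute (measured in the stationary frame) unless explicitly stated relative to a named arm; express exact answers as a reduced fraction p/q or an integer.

441/2318

2-mesh fixed-axis compound train (all bearings frame-fixed)
mesh 1 [18T→76T]: |ω|/ω_in = 1×18/76 = 9/38, sense flips to −
mesh 2 [49T→61T]: |ω|/ω_in = (9/38)×49/61 = 441/2318, sense flips to +
signed output speed (× input speed) = 441/2318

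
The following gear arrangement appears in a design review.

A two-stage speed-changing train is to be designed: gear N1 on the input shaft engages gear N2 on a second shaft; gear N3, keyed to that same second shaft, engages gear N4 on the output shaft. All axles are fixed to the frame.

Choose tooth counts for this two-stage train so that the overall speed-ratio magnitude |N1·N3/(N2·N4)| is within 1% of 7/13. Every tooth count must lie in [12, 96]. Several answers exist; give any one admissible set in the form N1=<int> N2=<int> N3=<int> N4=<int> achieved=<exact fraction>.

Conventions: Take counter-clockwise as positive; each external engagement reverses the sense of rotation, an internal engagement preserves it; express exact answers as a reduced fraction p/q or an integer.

N1=12 N2=26 N3=14 N4=12 achieved=7/13

class = fixed-axis compound train [2-stage, 7/13 wanted]
target = 7/13 in lowest terms: an exact hit needs N1·N3 = k·7 and N2·N4 = k·13 for one integer k, every count in [12, 96]; additionally prefer no 1:1 stage (N1 ≠ N2, N3 ≠ N4)
k = 1…23: no 1:1-free in-range split of k·7 and k·13 into factor pairs; take k = 24
k = 24: N1·N3 = 168 = 12·14, N2·N4 = 312 = 26·12
achieved = 12·14/(26·12) = 7/13; |achieved − target| = 0 ≤ 7/1300 ✓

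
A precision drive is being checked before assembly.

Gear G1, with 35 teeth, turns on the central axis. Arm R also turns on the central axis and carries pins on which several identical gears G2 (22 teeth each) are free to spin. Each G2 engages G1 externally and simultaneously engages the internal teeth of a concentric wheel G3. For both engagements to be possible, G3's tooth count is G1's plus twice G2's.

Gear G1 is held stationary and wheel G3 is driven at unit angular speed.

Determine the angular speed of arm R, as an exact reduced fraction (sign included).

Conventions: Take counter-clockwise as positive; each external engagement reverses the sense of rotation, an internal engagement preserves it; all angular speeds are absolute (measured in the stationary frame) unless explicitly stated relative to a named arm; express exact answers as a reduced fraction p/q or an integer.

topology: planetary set — G1 35T / G2 22T / G3 79T, arm = carrier (Willis)
ring teeth: 35 + 2·22 = 79
35(ω_sun−ω_arm) = −79(ω_ring−ω_arm),  ω_sun = 0, ω_ring = 1
35(0−ω_arm) = −79(1−ω_arm)  ⇒  114·ω_arm = 79  ⇒  ω_arm = 79/114
exact speed ratio = 79/114

79/114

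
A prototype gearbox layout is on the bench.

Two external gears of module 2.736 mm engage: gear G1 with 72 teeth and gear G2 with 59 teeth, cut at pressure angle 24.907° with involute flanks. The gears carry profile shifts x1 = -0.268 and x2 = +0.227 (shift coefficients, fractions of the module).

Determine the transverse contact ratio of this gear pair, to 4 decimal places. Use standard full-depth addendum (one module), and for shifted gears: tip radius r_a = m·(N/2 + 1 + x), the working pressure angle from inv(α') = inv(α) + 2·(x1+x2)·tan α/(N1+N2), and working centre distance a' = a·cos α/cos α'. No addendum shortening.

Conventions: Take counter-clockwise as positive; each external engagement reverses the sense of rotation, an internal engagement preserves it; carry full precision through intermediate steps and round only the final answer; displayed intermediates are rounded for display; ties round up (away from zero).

1.5604

class = single-mesh tooth geometry [involute pair 72T × 59T, m = 2.736]
base radii: r_b1 = 89.335140, r_b2 = 73.205184
tip radii: r_a1 = 100.498752, r_a2 = 84.069072
inv(α') = inv(24.907°) + 2·(-0.268+0.227)·tan α/(72+59) = 0.02933324  ⇒  α' = 24.82949°
a' = a·cos α / cos α' = 179.2080·cos 24.907°/cos 24.82949° = 179.095660
action lengths: √(r_a1²−r_b1²) = 46.035116, √(r_a2²−r_b2²) = 41.335334
base pitch p_b = π·m·cos α = 7.795962
CR = (46.035116 + 41.335334 − 179.095660·sin 24.82949°)/7.795962 = 1.560390
contact ratio ≈ 1.5604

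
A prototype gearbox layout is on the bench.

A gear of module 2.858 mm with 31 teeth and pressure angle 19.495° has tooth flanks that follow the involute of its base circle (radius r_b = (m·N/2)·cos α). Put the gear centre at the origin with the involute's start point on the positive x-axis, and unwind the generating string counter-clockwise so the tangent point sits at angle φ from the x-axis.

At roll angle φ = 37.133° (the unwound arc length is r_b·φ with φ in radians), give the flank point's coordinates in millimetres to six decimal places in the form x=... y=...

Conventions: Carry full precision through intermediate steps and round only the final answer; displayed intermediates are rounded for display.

x=49.629710 y=3.632391

class = single-mesh tooth geometry [base-circle involute, m = 2.858, 31T]
pitch radius r_p = m·N/2 = 2.858·31/2 = 44.299000
base radius r_b = r_p·cos α = 44.299000·cos 19.495° = 41.759366
roll angle φ = 37.133° = 0.64809311 rad
x = r_b·(cos φ + φ·sin φ) = 49.629710
y = r_b·(sin φ − φ·cos φ) = 3.632391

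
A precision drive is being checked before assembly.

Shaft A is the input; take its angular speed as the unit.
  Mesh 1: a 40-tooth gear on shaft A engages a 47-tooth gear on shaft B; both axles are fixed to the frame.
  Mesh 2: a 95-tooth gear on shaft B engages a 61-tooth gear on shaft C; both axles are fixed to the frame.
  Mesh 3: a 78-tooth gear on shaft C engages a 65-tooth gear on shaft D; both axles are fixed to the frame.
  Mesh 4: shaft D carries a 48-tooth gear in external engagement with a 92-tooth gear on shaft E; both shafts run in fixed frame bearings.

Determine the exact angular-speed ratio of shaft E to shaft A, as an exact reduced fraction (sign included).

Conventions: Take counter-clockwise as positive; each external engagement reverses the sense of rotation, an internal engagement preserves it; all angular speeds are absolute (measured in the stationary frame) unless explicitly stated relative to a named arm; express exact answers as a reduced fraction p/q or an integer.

54720/65941

class = fixed-axis compound train [4 meshes; 4 ratios multiply, 4 sense flips]
mesh 1 [40T→47T]: running ratio 40/47, sense −
mesh 2 [95T→61T]: running ratio 3800/2867, sense +
mesh 3 [78T→65T]: running ratio 4560/2867, sense −
mesh 4 [48T→92T]: running ratio 54720/65941, sense +
ω_out/ω_in = 54720/65941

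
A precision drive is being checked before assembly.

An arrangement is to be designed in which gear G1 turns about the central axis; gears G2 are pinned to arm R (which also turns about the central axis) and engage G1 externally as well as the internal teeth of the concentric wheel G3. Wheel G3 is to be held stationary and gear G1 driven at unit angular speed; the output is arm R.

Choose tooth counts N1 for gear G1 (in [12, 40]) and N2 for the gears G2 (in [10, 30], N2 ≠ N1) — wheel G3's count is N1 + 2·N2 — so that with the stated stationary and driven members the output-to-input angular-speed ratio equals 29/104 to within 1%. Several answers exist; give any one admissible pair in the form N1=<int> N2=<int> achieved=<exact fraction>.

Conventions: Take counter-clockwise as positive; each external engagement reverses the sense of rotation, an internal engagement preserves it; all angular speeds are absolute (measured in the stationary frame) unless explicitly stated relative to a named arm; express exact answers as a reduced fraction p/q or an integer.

design class (target 29/104): planetary set
Willis with ω_ring = 0: ω_arm/ω_sun = N1/(N1+N3); set equal to 29/104  ⇒  N3/N1 = 1/(29/104) − 1 = 75/29
N3 = N1 + 2·N2  ⇒  N2/N1 = (N3/N1 − 1)/2 = (75/29 − 1)/2 = 23/29
smallest multiple with N1 ≥ 12 and N2 ≥ 10: k = 1  ⇒  N1 = 1·29 = 29, N2 = 1·23 = 23 (N1 ≤ 40, N2 ≤ 30, N2 ≠ N1 ✓), N3 = 29 + 2·23 = 75
check: N1/(N1+N3) with N1 = 29, N3 = 75 gives 29/104; |achieved − target| = 0 ≤ 29/10400 ✓

N1=29 N2=23 achieved=29/104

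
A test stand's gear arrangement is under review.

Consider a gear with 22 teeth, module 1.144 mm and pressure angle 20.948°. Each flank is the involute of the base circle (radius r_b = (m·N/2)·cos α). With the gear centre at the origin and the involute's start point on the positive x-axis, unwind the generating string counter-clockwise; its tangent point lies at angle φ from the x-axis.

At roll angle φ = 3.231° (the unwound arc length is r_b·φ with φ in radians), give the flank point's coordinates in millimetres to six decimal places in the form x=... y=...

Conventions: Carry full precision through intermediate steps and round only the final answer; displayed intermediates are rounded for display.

x=11.770935 y=0.000702

recognized (one wheel, involute flank): single-mesh tooth geometry, m = 1.144, N = 22
pitch radius r_p = m·N/2 = 1.144·22/2 = 12.584000
base radius r_b = r_p·cos α = 12.584000·cos 20.948° = 11.752264
roll angle φ = 3.231° = 0.05639159 rad
x = r_b·(cos φ + φ·sin φ) = 11.770935
y = r_b·(sin φ − φ·cos φ) = 0.000702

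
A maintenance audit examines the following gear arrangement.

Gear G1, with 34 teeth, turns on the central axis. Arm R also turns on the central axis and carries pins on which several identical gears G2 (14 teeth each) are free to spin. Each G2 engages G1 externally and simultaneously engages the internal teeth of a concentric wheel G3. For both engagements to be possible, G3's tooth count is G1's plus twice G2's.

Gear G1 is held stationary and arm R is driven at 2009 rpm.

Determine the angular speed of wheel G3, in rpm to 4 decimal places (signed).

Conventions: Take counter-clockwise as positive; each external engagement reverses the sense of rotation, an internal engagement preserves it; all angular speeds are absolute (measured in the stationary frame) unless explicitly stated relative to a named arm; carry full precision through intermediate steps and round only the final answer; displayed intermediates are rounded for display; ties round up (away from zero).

+3110.7097 rpm

topology: planetary set — G1 34T / G2 14T / G3 62T, arm = carrier (Willis)
normalise by the input: solve with ω_arm = 1, then scale by 2009 rpm
ring teeth: 34 + 2·14 = 62
34(ω_sun−ω_arm) = −62(ω_ring−ω_arm),  ω_sun = 0, ω_arm = 1
ω_ring = 1 − (34/62)(0−1) = 48/31
scale: ω_ring = 48/31 × 2009 rpm = +3110.7097 rpm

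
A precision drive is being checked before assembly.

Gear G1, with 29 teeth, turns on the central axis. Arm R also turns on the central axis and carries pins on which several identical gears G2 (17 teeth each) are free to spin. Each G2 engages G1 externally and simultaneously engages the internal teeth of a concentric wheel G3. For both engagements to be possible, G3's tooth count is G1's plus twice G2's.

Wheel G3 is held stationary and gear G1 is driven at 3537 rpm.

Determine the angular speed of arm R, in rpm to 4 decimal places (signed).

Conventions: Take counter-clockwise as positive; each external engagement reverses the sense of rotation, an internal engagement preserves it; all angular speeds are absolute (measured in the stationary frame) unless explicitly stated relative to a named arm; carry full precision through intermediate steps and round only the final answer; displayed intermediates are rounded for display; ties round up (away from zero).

planetary set (29T centre, 17T on arm, 63T internal) — Willis relation
normalise by the input: solve with ω_sun = 1, then scale by 3537 rpm
ring teeth: 29 + 2·17 = 63
29(ω_sun−ω_arm) = −63(ω_ring−ω_arm),  ω_ring = 0, ω_sun = 1
29(1−ω_arm) = −63(0−ω_arm)  ⇒  92·ω_arm = 29  ⇒  ω_arm = 29/92
scale: ω_arm = 29/92 × 3537 rpm = +1114.9239 rpm

+1114.9239 rpm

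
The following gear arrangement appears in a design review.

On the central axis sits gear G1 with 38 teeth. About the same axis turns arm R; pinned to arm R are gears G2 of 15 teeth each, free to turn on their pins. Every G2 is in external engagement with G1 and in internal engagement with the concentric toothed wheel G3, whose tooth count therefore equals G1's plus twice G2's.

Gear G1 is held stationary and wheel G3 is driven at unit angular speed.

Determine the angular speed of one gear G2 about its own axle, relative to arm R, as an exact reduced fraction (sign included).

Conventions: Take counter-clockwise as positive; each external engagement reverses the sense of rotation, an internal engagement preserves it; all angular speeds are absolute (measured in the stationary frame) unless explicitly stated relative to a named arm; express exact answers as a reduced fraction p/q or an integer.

planetary set (38T centre, 15T on arm, 68T internal) — Willis relation
ring teeth: 38 + 2·15 = 68
38(ω_sun−ω_arm) = −68(ω_ring−ω_arm),  ω_sun = 0, ω_ring = 1
38(0−ω_arm) = −68(1−ω_arm)  ⇒  106·ω_arm = 68  ⇒  ω_arm = 34/53
sun–planet mesh: 38·(0−34/53) = −15·(ω_p−ω_arm)  ⇒  ω_p−ω_arm = 1292/795
exact speed ratio = 1292/795

1292/795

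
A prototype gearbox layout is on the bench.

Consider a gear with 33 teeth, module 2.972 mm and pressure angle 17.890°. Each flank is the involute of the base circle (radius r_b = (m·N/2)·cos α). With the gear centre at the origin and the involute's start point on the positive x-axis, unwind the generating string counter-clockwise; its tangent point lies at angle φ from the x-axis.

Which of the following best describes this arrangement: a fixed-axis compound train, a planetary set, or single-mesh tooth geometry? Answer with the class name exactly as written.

recognized (one wheel, involute flank): single-mesh tooth geometry, m = 2.972, N = 33
classification: single-mesh tooth geometry

single-mesh tooth geometry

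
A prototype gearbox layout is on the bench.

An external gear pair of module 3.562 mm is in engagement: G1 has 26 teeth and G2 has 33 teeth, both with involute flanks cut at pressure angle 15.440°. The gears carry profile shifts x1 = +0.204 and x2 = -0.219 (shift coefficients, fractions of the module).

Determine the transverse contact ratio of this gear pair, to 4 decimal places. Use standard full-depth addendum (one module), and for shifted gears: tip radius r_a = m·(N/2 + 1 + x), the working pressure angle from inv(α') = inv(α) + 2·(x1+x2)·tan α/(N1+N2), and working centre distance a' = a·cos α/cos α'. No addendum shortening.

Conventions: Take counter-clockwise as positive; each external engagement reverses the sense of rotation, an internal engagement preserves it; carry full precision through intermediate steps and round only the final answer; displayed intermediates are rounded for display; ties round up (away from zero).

1.8657

single-mesh involute tooth geometry (26T engaging 33T at module 3.562)
base radii: r_b1 = 44.634806, r_b2 = 56.651869
tip radii: r_a1 = 50.594648, r_a2 = 61.554922
inv(α') = inv(15.440°) + 2·(+0.204-0.219)·tan α/(26+33) = 0.00657786  ⇒  α' = 15.33375°
a' = a·cos α / cos α' = 105.0790·cos 15.440°/cos 15.33375° = 105.025390
action lengths: √(r_a1²−r_b1²) = 23.823360, √(r_a2²−r_b2²) = 24.074346
base pitch p_b = π·m·cos α = 10.786491
CR = (23.823360 + 24.074346 − 105.025390·sin 15.33375°)/10.786491 = 1.865728
contact ratio ≈ 1.8657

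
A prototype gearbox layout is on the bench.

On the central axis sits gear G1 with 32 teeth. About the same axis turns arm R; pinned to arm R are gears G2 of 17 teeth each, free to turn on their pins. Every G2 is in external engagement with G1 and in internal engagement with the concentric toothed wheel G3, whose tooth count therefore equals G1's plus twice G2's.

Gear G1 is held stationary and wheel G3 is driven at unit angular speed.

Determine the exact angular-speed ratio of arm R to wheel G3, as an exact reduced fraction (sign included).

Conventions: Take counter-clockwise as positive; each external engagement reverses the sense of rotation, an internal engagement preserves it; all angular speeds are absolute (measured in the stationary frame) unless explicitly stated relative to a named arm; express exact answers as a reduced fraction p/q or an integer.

33/49

planetary set (32T centre, 17T on arm, 66T internal) — Willis relation
ring teeth: 32 + 2·17 = 66
32(ω_sun−ω_arm) = −66(ω_ring−ω_arm),  ω_sun = 0, ω_ring = 1
32(0−ω_arm) = −66(1−ω_arm)  ⇒  98·ω_arm = 66  ⇒  ω_arm = 33/49
ω_out/ω_in = 33/49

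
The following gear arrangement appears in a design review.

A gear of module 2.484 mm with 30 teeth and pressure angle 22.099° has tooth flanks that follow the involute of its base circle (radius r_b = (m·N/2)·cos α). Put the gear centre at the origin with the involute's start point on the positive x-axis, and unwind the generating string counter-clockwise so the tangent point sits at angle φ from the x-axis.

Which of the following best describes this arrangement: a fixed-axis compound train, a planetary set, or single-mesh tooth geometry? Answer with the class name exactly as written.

single-mesh tooth geometry

single-mesh involute tooth geometry (30T wheel at module 2.484)
classification: single-mesh tooth geometry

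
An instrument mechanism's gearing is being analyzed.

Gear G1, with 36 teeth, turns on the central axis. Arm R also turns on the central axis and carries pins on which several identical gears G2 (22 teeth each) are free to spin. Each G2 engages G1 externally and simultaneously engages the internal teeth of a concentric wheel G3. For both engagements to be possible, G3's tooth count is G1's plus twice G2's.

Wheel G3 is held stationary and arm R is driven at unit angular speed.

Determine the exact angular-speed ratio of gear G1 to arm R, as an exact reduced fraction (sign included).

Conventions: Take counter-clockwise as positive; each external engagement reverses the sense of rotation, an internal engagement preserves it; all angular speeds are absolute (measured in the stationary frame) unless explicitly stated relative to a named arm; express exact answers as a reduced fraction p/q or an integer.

29/9

topology: planetary set — G1 36T / G2 22T / G3 80T, arm = carrier (Willis)
ring teeth: 36 + 2·22 = 80
36(ω_sun−ω_arm) = −80(ω_ring−ω_arm),  ω_ring = 0, ω_arm = 1
ω_sun = 1 − (80/36)(0−1) = 29/9
ω_out/ω_in = 29/9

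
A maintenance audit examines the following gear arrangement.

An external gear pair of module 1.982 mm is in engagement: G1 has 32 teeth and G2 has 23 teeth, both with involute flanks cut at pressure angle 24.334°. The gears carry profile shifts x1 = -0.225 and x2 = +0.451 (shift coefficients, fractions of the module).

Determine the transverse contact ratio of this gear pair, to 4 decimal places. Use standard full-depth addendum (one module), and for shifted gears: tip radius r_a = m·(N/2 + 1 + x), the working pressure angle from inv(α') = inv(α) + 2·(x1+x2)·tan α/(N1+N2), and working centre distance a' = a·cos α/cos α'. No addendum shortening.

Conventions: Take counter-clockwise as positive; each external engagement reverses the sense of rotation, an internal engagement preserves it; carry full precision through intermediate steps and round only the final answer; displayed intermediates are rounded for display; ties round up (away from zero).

1.4150

recognized (one external pair, fixed centres): single-mesh tooth geometry, m = 1.982, N1 = 32, N2 = 23
base radii: r_b1 = 28.894672, r_b2 = 20.768045
tip radii: r_a1 = 33.248050, r_a2 = 25.668882
inv(α') = inv(24.334°) + 2·(-0.225+0.451)·tan α/(32+23) = 0.03124000  ⇒  α' = 25.32829°
a' = a·cos α / cos α' = 54.5050·cos 24.334°/cos 25.32829° = 54.944448
action lengths: √(r_a1²−r_b1²) = 16.447820, √(r_a2²−r_b2²) = 15.085748
base pitch p_b = π·m·cos α = 5.673456
CR = (16.447820 + 15.085748 − 54.944448·sin 25.32829°)/5.673456 = 1.415029
contact ratio ≈ 1.4150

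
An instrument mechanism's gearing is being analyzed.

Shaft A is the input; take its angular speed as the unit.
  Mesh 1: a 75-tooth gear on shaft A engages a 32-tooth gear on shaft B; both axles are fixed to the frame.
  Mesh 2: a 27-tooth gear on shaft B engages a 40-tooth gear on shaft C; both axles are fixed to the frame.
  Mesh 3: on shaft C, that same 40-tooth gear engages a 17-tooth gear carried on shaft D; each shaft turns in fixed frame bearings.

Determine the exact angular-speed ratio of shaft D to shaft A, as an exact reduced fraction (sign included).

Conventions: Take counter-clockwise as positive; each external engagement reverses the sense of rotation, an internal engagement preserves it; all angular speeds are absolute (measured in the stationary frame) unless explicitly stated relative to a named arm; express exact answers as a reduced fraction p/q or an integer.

-2025/544

class = fixed-axis compound train [3 meshes; 3 ratios multiply, 3 sense flips]
mesh 1 [75T→32T]: running ratio 75/32, sense −
mesh 2 [27T→40T]: running ratio 405/256, sense +
mesh 3 [40T→17T]: running ratio 2025/544, sense −
ω_out/ω_in = -2025/544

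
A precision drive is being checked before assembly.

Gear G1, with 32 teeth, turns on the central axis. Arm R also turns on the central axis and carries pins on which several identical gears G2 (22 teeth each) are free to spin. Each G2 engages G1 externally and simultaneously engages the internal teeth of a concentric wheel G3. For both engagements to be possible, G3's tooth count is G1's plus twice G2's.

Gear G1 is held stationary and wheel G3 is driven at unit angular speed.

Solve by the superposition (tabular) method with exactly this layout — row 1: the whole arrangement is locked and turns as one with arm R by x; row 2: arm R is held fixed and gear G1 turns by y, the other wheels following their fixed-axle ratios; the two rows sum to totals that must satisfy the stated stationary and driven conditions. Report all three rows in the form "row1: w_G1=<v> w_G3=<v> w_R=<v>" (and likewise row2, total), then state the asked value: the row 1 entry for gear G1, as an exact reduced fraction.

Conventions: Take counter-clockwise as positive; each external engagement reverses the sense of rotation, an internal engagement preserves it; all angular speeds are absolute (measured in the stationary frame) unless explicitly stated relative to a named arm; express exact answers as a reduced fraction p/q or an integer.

row1: w_G1=19/27 w_G3=19/27 w_R=19/27
row2: w_G1=-19/27 w_G3=8/27 w_R=0
total: w_G1=0 w_G3=1 w_R=19/27
asked value: 19/27

class = planetary set [G3 = 32+2·22 = 76; Willis about the carrier]
superposition row 1 [locked train]: every member turns x
row 2 — arm fixed, fixed-axis ratios: sun y, ring −(32/76)·y, arm 0
boundary: total ω_sun = x + y = 0 and total ω_ring = x − (32/76)·y = 1  ⇒  y = -19/27, x = 19/27
row 2 ring = −(32/76)·(-19/27) = 8/27
totals (row 1 + row 2): sun 19/27 + (-19/27) = 0, ring 19/27 + 8/27 = 1, arm 19/27 + 0 = 19/27
asked cell (row1, sun) = 19/27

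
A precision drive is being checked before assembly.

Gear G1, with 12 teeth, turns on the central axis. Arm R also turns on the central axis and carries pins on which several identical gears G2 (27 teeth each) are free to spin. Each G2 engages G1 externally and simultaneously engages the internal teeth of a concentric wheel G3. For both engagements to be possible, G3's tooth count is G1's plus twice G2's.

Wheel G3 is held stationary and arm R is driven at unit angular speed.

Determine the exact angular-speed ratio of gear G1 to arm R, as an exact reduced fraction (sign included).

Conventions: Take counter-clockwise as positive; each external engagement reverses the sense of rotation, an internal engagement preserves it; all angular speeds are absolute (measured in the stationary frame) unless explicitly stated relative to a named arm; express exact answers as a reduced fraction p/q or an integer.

class = planetary set [G3 = 12+2·27 = 66; Willis about the carrier]
ring teeth: 12 + 2·27 = 66
12(ω_sun−ω_arm) = −66(ω_ring−ω_arm),  ω_ring = 0, ω_arm = 1
ω_sun = 1 − (66/12)(0−1) = 13/2
ω_out/ω_in = 13/2

13/2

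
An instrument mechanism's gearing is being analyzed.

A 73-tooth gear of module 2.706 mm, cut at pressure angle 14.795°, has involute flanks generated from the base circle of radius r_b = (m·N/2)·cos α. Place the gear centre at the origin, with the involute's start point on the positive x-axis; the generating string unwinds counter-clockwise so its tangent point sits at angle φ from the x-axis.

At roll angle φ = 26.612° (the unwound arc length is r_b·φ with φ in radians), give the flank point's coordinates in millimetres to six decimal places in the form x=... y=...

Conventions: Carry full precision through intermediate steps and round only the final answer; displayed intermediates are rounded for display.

class = single-mesh tooth geometry [base-circle involute, m = 2.706, 73T]
pitch radius r_p = m·N/2 = 2.706·73/2 = 98.769000
base radius r_b = r_p·cos α = 98.769000·cos 14.795° = 95.494381
roll angle φ = 26.612° = 0.46446702 rad
x = r_b·(cos φ + φ·sin φ) = 105.245956
y = r_b·(sin φ − φ·cos φ) = 3.121211

x=105.245956 y=3.121211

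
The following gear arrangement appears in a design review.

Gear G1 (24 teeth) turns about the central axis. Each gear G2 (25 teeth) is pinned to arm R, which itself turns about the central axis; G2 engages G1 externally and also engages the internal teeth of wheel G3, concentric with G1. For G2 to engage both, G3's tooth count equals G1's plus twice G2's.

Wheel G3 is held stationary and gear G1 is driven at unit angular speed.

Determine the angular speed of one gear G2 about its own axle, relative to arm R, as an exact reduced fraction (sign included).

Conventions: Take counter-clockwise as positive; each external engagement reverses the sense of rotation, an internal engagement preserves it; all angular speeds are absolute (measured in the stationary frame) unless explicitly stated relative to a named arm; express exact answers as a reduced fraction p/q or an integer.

-888/1225

class = planetary set [G3 = 24+2·25 = 74; Willis about the carrier]
ring teeth: 24 + 2·25 = 74
24(ω_sun−ω_arm) = −74(ω_ring−ω_arm),  ω_ring = 0, ω_sun = 1
24(1−ω_arm) = −74(0−ω_arm)  ⇒  98·ω_arm = 24  ⇒  ω_arm = 12/49
sun–planet mesh: 24·(1−12/49) = −25·(ω_p−ω_arm)  ⇒  ω_p−ω_arm = -888/1225
exact speed ratio = -888/1225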